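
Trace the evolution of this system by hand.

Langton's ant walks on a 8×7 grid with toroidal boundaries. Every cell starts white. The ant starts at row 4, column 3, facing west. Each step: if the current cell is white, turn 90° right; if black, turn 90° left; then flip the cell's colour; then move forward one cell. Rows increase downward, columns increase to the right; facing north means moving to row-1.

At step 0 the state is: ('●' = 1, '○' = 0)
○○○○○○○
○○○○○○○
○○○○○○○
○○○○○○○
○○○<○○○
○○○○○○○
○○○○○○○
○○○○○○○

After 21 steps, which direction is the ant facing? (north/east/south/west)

south

gen 0: ○○○○○○○
○○○○○○○
○○○○○○○
○○○○○○○
○○○<○○○
○○○○○○○
○○○○○○○
○○○○○○○
gen 1: ○○○○○○○
○○○○○○○
○○○○○○○
○○○^○○○
○○○●○○○
○○○○○○○
○○○○○○○
○○○○○○○
gen 2: ○○○○○○○
○○○○○○○
○○○○○○○
○○○●>○○
○○○●○○○
○○○○○○○
○○○○○○○
○○○○○○○
gen 3: ○○○○○○○
○○○○○○○
○○○○○○○
○○○●●○○
○○○●v○○
○○○○○○○
○○○○○○○
○○○○○○○
gen 4: ○○○○○○○
○○○○○○○
○○○○○○○
○○○●●○○
○○○<●○○
○○○○○○○
○○○○○○○
○○○○○○○
gen 5: ○○○○○○○
○○○○○○○
○○○○○○○
○○○●●○○
○○○○●○○
○○○v○○○
○○○○○○○
○○○○○○○
gen 6: ○○○○○○○
○○○○○○○
○○○○○○○
○○○●●○○
○○○○●○○
○○<●○○○
○○○○○○○
○○○○○○○
gen 7: ○○○○○○○
○○○○○○○
○○○○○○○
○○○●●○○
○○^○●○○
○○●●○○○
○○○○○○○
○○○○○○○
gen 8: ○○○○○○○
○○○○○○○
○○○○○○○
○○○●●○○
○○●>●○○
○○●●○○○
○○○○○○○
○○○○○○○
gen 9: ○○○○○○○
○○○○○○○
○○○○○○○
○○○●●○○
○○●●●○○
○○●v○○○
○○○○○○○
○○○○○○○
gen 10: ○○○○○○○
○○○○○○○
○○○○○○○
○○○●●○○
○○●●●○○
○○●○>○○
○○○○○○○
○○○○○○○
gen 11: ○○○○○○○
○○○○○○○
○○○○○○○
○○○●●○○
○○●●●○○
○○●○●○○
○○○○v○○
○○○○○○○
gen 12: ○○○○○○○
○○○○○○○
○○○○○○○
○○○●●○○
○○●●●○○
○○●○●○○
○○○<●○○
○○○○○○○
gen 13: ○○○○○○○
○○○○○○○
○○○○○○○
○○○●●○○
○○●●●○○
○○●^●○○
○○○●●○○
○○○○○○○
gen 14: ○○○○○○○
○○○○○○○
○○○○○○○
○○○●●○○
○○●●●○○
○○●●>○○
○○○●●○○
○○○○○○○
gen 15: ○○○○○○○
○○○○○○○
○○○○○○○
○○○●●○○
○○●●^○○
○○●●○○○
○○○●●○○
○○○○○○○
gen 16: ○○○○○○○
○○○○○○○
○○○○○○○
○○○●●○○
○○●<○○○
○○●●○○○
○○○●●○○
○○○○○○○
gen 17: ○○○○○○○
○○○○○○○
○○○○○○○
○○○●●○○
○○●○○○○
○○●v○○○
○○○●●○○
○○○○○○○
gen 18: ○○○○○○○
○○○○○○○
○○○○○○○
○○○●●○○
○○●○○○○
○○●○>○○
○○○●●○○
○○○○○○○
gen 19: ○○○○○○○
○○○○○○○
○○○○○○○
○○○●●○○
○○●○○○○
○○●○●○○
○○○●v○○
○○○○○○○
gen 20: ○○○○○○○
○○○○○○○
○○○○○○○
○○○●●○○
○○●○○○○
○○●○●○○
○○○●○>○
○○○○○○○
gen 21: ○○○○○○○
○○○○○○○
○○○○○○○
○○○●●○○
○○●○○○○
○○●○●○○
○○○●○●○
○○○○○v○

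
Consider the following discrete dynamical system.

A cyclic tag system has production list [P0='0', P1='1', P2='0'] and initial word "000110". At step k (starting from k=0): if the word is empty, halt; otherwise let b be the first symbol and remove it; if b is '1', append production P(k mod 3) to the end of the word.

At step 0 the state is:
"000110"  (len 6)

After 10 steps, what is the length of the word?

t=0: "000110"  (len 6)
t=1: "00110"  (len 5)
t=2: "0110"  (len 4)
t=3: "110"  (len 3)
t=4: "100"  (len 3)
t=5: "001"  (len 3)
t=6: "01"  (len 2)
t=7: "1"  (len 1)
t=8: "1"  (len 1)
t=9: "0"  (len 1)
t=10: (halted — word empty)

0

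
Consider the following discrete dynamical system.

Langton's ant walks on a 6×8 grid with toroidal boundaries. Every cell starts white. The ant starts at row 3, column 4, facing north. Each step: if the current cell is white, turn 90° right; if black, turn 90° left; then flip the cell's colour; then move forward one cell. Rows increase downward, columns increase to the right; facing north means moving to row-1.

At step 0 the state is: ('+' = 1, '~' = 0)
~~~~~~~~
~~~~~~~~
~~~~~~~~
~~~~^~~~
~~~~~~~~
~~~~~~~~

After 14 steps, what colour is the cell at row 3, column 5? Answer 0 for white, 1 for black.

1

0) ~~~~~~~~
~~~~~~~~
~~~~~~~~
~~~~^~~~
~~~~~~~~
~~~~~~~~
1) ~~~~~~~~
~~~~~~~~
~~~~~~~~
~~~~+>~~
~~~~~~~~
~~~~~~~~
2) ~~~~~~~~
~~~~~~~~
~~~~~~~~
~~~~++~~
~~~~~v~~
~~~~~~~~
3) ~~~~~~~~
~~~~~~~~
~~~~~~~~
~~~~++~~
~~~~<+~~
~~~~~~~~
4) ~~~~~~~~
~~~~~~~~
~~~~~~~~
~~~~^+~~
~~~~++~~
~~~~~~~~
5) ~~~~~~~~
~~~~~~~~
~~~~~~~~
~~~<~+~~
~~~~++~~
~~~~~~~~
6) ~~~~~~~~
~~~~~~~~
~~~^~~~~
~~~+~+~~
~~~~++~~
~~~~~~~~
7) ~~~~~~~~
~~~~~~~~
~~~+>~~~
~~~+~+~~
~~~~++~~
~~~~~~~~
8) ~~~~~~~~
~~~~~~~~
~~~++~~~
~~~+v+~~
~~~~++~~
~~~~~~~~
9) ~~~~~~~~
~~~~~~~~
~~~++~~~
~~~<++~~
~~~~++~~
~~~~~~~~
10) ~~~~~~~~
~~~~~~~~
~~~++~~~
~~~~++~~
~~~v++~~
~~~~~~~~
11) ~~~~~~~~
~~~~~~~~
~~~++~~~
~~~~++~~
~~<+++~~
~~~~~~~~
12) ~~~~~~~~
~~~~~~~~
~~~++~~~
~~^~++~~
~~++++~~
~~~~~~~~
13) ~~~~~~~~
~~~~~~~~
~~~++~~~
~~+>++~~
~~++++~~
~~~~~~~~
14) ~~~~~~~~
~~~~~~~~
~~~++~~~
~~++++~~
~~+v++~~
~~~~~~~~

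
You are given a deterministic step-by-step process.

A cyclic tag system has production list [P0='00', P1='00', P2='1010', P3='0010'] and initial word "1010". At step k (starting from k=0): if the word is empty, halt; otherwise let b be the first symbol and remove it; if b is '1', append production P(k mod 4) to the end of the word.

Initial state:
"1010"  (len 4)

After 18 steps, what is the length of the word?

6

0) "1010"  (len 4)
1) "01000"  (len 5)
2) "1000"  (len 4)
3) "0001010"  (len 7)
4) "001010"  (len 6)
5) "01010"  (len 5)
6) "1010"  (len 4)
7) "0101010"  (len 7)
8) "101010"  (len 6)
9) "0101000"  (len 7)
10) "101000"  (len 6)
11) "010001010"  (len 9)
12) "10001010"  (len 8)
13) "000101000"  (len 9)
14) "00101000"  (len 8)
15) "0101000"  (len 7)
16) "101000"  (len 6)
17) "0100000"  (len 7)
18) "100000"  (len 6)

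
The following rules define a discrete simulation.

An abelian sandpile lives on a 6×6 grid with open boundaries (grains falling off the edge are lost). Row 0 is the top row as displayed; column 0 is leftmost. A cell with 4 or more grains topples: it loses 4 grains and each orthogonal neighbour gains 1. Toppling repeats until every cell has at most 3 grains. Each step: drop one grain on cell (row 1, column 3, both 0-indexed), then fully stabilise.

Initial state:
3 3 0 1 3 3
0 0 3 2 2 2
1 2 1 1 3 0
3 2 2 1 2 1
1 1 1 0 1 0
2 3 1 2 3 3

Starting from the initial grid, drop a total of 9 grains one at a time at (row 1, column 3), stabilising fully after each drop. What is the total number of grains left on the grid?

0) 3 3 0 1 3 3
0 0 3 2 2 2
1 2 1 1 3 0
3 2 2 1 2 1
1 1 1 0 1 0
2 3 1 2 3 3
1) 3 3 0 1 3 3
0 0 3 3 2 2
1 2 1 1 3 0
3 2 2 1 2 1
1 1 1 0 1 0
2 3 1 2 3 3
2) 3 3 1 2 3 3
0 1 0 1 3 2
1 2 2 2 3 0
3 2 2 1 2 1
1 1 1 0 1 0
2 3 1 2 3 3
3) 3 3 1 2 3 3
0 1 0 2 3 2
1 2 2 2 3 0
3 2 2 1 2 1
1 1 1 0 1 0
2 3 1 2 3 3
4) 3 3 1 2 3 3
0 1 0 3 3 2
1 2 2 2 3 0
3 2 2 1 2 1
1 1 1 0 1 0
2 3 1 2 3 3
5) 3 3 2 0 2 1
0 1 1 3 3 0
1 2 3 0 1 2
3 2 2 2 3 1
1 1 1 0 1 0
2 3 1 2 3 3
6) 3 3 2 1 3 1
0 1 2 1 0 1
1 2 3 1 2 2
3 2 2 2 3 1
1 1 1 0 1 0
2 3 1 2 3 3
7) 3 3 2 1 3 1
0 1 2 2 0 1
1 2 3 1 2 2
3 2 2 2 3 1
1 1 1 0 1 0
2 3 1 2 3 3
8) 3 3 2 1 3 1
0 1 2 3 0 1
1 2 3 1 2 2
3 2 2 2 3 1
1 1 1 0 1 0
2 3 1 2 3 3
9) 3 3 2 2 3 1
0 1 3 0 1 1
1 2 3 2 2 2
3 2 2 2 3 1
1 1 1 0 1 0
2 3 1 2 3 3

63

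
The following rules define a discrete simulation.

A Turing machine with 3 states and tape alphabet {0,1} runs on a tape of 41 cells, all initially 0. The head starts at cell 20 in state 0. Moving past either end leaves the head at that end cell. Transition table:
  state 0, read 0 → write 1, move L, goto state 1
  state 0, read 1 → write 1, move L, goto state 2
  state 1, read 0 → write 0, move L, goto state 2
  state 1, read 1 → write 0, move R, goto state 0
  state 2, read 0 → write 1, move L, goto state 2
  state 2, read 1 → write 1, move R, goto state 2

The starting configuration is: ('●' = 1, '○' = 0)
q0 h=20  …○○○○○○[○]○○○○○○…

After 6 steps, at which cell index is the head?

14

k=0  q0 h=20  …○○○○○○[○]○○○○○○…
k=1  q1 h=19  …○○○○○○[○]●○○○○○…
k=2  q2 h=18  …○○○○○○[○]○●○○○○…
k=3  q2 h=17  …○○○○○○[○]●○●○○○…
k=4  q2 h=16  …○○○○○○[○]●●○●○○…
k=5  q2 h=15  …○○○○○○[○]●●●○●○…
k=6  q2 h=14  …○○○○○○[○]●●●●○●…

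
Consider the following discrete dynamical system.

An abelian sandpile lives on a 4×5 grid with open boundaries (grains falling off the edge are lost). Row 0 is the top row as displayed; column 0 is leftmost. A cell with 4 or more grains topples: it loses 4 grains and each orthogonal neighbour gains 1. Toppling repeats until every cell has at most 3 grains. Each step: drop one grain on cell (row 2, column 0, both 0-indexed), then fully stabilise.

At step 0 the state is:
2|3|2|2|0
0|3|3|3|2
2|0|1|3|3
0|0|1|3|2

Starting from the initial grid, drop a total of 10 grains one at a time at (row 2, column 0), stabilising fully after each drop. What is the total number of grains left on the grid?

t=0: 2|3|2|2|0
0|3|3|3|2
2|0|1|3|3
0|0|1|3|2
t=1: 2|3|2|2|0
0|3|3|3|2
3|0|1|3|3
0|0|1|3|2
t=2: 2|3|2|2|0
1|3|3|3|2
0|1|1|3|3
1|0|1|3|2
t=3: 2|3|2|2|0
1|3|3|3|2
1|1|1|3|3
1|0|1|3|2
t=4: 2|3|2|2|0
1|3|3|3|2
2|1|1|3|3
1|0|1|3|2
t=5: 2|3|2|2|0
1|3|3|3|2
3|1|1|3|3
1|0|1|3|2
t=6: 2|3|2|2|0
2|3|3|3|2
0|2|1|3|3
2|0|1|3|2
t=7: 2|3|2|2|0
2|3|3|3|2
1|2|1|3|3
2|0|1|3|2
t=8: 2|3|2|2|0
2|3|3|3|2
2|2|1|3|3
2|0|1|3|2
t=9: 2|3|2|2|0
2|3|3|3|2
3|2|1|3|3
2|0|1|3|2
t=10: 2|3|2|2|0
3|3|3|3|2
0|3|1|3|3
3|0|1|3|2

42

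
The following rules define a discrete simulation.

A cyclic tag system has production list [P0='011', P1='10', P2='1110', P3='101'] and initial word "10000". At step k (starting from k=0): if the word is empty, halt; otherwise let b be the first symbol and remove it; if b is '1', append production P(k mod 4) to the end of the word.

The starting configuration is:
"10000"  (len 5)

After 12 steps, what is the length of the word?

k=0  "10000"  (len 5)
k=1  "0000011"  (len 7)
k=2  "000011"  (len 6)
k=3  "00011"  (len 5)
k=4  "0011"  (len 4)
k=5  "011"  (len 3)
k=6  "11"  (len 2)
k=7  "11110"  (len 5)
k=8  "1110101"  (len 7)
k=9  "110101011"  (len 9)
k=10  "1010101110"  (len 10)
k=11  "0101011101110"  (len 13)
k=12  "101011101110"  (len 12)

12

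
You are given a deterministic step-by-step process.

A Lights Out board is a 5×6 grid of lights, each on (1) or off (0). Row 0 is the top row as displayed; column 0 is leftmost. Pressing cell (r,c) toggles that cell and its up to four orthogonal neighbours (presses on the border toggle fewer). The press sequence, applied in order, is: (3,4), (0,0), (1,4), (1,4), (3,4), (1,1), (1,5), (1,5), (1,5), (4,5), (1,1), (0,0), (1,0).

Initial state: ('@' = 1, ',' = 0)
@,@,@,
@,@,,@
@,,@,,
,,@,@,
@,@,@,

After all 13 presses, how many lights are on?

14

gen 0: @,@,@,
@,@,,@
@,,@,,
,,@,@,
@,@,@,
gen 1: @,@,@,
@,@,,@
@,,@@,
,,@@,@
@,@,,,
gen 2: ,@@,@,
,,@,,@
@,,@@,
,,@@,@
@,@,,,
gen 3: ,@@,,,
,,@@@,
@,,@,,
,,@@,@
@,@,,,
gen 4: ,@@,@,
,,@,,@
@,,@@,
,,@@,@
@,@,,,
gen 5: ,@@,@,
,,@,,@
@,,@,,
,,@,@,
@,@,@,
gen 6: ,,@,@,
@@,,,@
@@,@,,
,,@,@,
@,@,@,
gen 7: ,,@,@@
@@,,@,
@@,@,@
,,@,@,
@,@,@,
gen 8: ,,@,@,
@@,,,@
@@,@,,
,,@,@,
@,@,@,
gen 9: ,,@,@@
@@,,@,
@@,@,@
,,@,@,
@,@,@,
gen 10: ,,@,@@
@@,,@,
@@,@,@
,,@,@@
@,@,,@
gen 11: ,@@,@@
,,@,@,
@,,@,@
,,@,@@
@,@,,@
gen 12: @,@,@@
@,@,@,
@,,@,@
,,@,@@
@,@,,@
gen 13: ,,@,@@
,@@,@,
,,,@,@
,,@,@@
@,@,,@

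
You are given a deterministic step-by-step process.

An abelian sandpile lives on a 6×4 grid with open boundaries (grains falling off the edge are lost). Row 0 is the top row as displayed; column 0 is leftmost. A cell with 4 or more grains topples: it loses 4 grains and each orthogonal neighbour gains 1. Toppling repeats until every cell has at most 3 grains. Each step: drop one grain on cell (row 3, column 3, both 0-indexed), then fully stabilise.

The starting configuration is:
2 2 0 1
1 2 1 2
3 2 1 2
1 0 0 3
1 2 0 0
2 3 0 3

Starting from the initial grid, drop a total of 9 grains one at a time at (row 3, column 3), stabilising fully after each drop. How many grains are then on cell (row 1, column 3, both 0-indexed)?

3

k=0  2 2 0 1
1 2 1 2
3 2 1 2
1 0 0 3
1 2 0 0
2 3 0 3
k=1  2 2 0 1
1 2 1 2
3 2 1 3
1 0 1 0
1 2 0 1
2 3 0 3
k=2  2 2 0 1
1 2 1 2
3 2 1 3
1 0 1 1
1 2 0 1
2 3 0 3
k=3  2 2 0 1
1 2 1 2
3 2 1 3
1 0 1 2
1 2 0 1
2 3 0 3
k=4  2 2 0 1
1 2 1 2
3 2 1 3
1 0 1 3
1 2 0 1
2 3 0 3
k=5  2 2 0 1
1 2 1 3
3 2 2 0
1 0 2 1
1 2 0 2
2 3 0 3
k=6  2 2 0 1
1 2 1 3
3 2 2 0
1 0 2 2
1 2 0 2
2 3 0 3
k=7  2 2 0 1
1 2 1 3
3 2 2 0
1 0 2 3
1 2 0 2
2 3 0 3
k=8  2 2 0 1
1 2 1 3
3 2 2 1
1 0 3 0
1 2 0 3
2 3 0 3
k=9  2 2 0 1
1 2 1 3
3 2 2 1
1 0 3 1
1 2 0 3
2 3 0 3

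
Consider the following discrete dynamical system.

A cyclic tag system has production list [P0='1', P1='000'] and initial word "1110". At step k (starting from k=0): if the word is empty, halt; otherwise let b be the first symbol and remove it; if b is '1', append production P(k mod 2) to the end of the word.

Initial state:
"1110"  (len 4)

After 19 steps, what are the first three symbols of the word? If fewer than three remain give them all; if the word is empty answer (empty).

k=0  "1110"  (len 4)
k=1  "1101"  (len 4)
k=2  "101000"  (len 6)
k=3  "010001"  (len 6)
k=4  "10001"  (len 5)
k=5  "00011"  (len 5)
k=6  "0011"  (len 4)
k=7  "011"  (len 3)
k=8  "11"  (len 2)
k=9  "11"  (len 2)
k=10  "1000"  (len 4)
k=11  "0001"  (len 4)
k=12  "001"  (len 3)
k=13  "01"  (len 2)
k=14  "1"  (len 1)
k=15  "1"  (len 1)
k=16  "000"  (len 3)
k=17  "00"  (len 2)
k=18  "0"  (len 1)
k=19  (halted — word empty)

(empty)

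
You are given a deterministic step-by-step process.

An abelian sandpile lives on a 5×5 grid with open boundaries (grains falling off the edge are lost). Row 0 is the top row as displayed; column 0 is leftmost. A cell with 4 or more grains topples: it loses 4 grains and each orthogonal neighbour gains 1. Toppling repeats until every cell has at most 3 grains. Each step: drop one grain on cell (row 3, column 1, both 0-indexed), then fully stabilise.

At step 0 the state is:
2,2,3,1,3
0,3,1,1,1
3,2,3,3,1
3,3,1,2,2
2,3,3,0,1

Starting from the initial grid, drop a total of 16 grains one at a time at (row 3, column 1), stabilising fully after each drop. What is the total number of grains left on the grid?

46

step 0: 2,2,3,1,3
0,3,1,1,1
3,2,3,3,1
3,3,1,2,2
2,3,3,0,1
step 1: 2,3,3,1,3
2,0,3,2,1
1,3,2,1,2
3,0,2,0,3
0,3,1,2,1
step 2: 2,3,3,1,3
2,0,3,2,1
1,3,2,1,2
3,1,2,0,3
0,3,1,2,1
step 3: 2,3,3,1,3
2,0,3,2,1
1,3,2,1,2
3,2,2,0,3
0,3,1,2,1
step 4: 2,3,3,1,3
2,0,3,2,1
1,3,2,1,2
3,3,2,0,3
0,3,1,2,1
step 5: 2,3,3,1,3
2,1,3,2,1
3,0,3,1,2
0,3,3,0,3
2,0,2,2,1
step 6: 3,0,1,2,3
2,3,1,3,1
3,2,1,2,2
1,1,1,1,3
2,1,3,2,1
step 7: 3,0,1,2,3
2,3,1,3,1
3,2,1,2,2
1,2,1,1,3
2,1,3,2,1
step 8: 3,0,1,2,3
2,3,1,3,1
3,2,1,2,2
1,3,1,1,3
2,1,3,2,1
step 9: 3,0,1,2,3
2,3,1,3,1
3,3,1,2,2
2,0,2,1,3
2,2,3,2,1
step 10: 3,0,1,2,3
2,3,1,3,1
3,3,1,2,2
2,1,2,1,3
2,2,3,2,1
step 11: 3,0,1,2,3
2,3,1,3,1
3,3,1,2,2
2,2,2,1,3
2,2,3,2,1
step 12: 3,0,1,2,3
2,3,1,3,1
3,3,1,2,2
2,3,2,1,3
2,2,3,2,1
step 13: 0,2,1,2,3
1,1,2,3,1
2,2,2,2,2
0,2,3,1,3
3,3,3,2,1
step 14: 0,2,1,2,3
1,1,2,3,1
2,2,2,2,2
0,3,3,1,3
3,3,3,2,1
step 15: 0,2,1,2,3
1,1,2,3,1
2,3,3,2,2
2,2,1,2,3
0,2,1,3,1
step 16: 0,2,1,2,3
1,1,2,3,1
2,3,3,2,2
2,3,1,2,3
0,2,1,3,1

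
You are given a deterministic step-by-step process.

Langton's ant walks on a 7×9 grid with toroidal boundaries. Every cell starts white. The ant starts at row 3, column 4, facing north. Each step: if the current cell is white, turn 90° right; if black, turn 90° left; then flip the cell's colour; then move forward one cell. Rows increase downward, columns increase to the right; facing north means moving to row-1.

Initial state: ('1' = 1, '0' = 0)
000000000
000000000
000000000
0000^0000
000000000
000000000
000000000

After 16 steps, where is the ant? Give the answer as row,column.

t=0: 000000000
000000000
000000000
0000^0000
000000000
000000000
000000000
t=1: 000000000
000000000
000000000
00001>000
000000000
000000000
000000000
t=2: 000000000
000000000
000000000
000011000
00000v000
000000000
000000000
t=3: 000000000
000000000
000000000
000011000
0000<1000
000000000
000000000
t=4: 000000000
000000000
000000000
0000^1000
000011000
000000000
000000000
t=5: 000000000
000000000
000000000
000<01000
000011000
000000000
000000000
t=6: 000000000
000000000
000^00000
000101000
000011000
000000000
000000000
t=7: 000000000
000000000
0001>0000
000101000
000011000
000000000
000000000
t=8: 000000000
000000000
000110000
0001v1000
000011000
000000000
000000000
t=9: 000000000
000000000
000110000
000<11000
000011000
000000000
000000000
t=10: 000000000
000000000
000110000
000011000
000v11000
000000000
000000000
t=11: 000000000
000000000
000110000
000011000
00<111000
000000000
000000000
t=12: 000000000
000000000
000110000
00^011000
001111000
000000000
000000000
t=13: 000000000
000000000
000110000
001>11000
001111000
000000000
000000000
t=14: 000000000
000000000
000110000
001111000
001v11000
000000000
000000000
t=15: 000000000
000000000
000110000
001111000
0010>1000
000000000
000000000
t=16: 000000000
000000000
000110000
0011^1000
001001000
000000000
000000000

3,4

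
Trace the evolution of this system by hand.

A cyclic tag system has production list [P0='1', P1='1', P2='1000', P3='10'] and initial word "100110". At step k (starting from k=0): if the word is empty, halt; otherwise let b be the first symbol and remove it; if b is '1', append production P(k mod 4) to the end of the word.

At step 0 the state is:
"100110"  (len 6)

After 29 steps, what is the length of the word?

7

[0] "100110"  (len 6)
[1] "001101"  (len 6)
[2] "01101"  (len 5)
[3] "1101"  (len 4)
[4] "10110"  (len 5)
[5] "01101"  (len 5)
[6] "1101"  (len 4)
[7] "1011000"  (len 7)
[8] "01100010"  (len 8)
[9] "1100010"  (len 7)
[10] "1000101"  (len 7)
[11] "0001011000"  (len 10)
[12] "001011000"  (len 9)
[13] "01011000"  (len 8)
[14] "1011000"  (len 7)
[15] "0110001000"  (len 10)
[16] "110001000"  (len 9)
[17] "100010001"  (len 9)
[18] "000100011"  (len 9)
[19] "00100011"  (len 8)
[20] "0100011"  (len 7)
[21] "100011"  (len 6)
[22] "000111"  (len 6)
[23] "00111"  (len 5)
[24] "0111"  (len 4)
[25] "111"  (len 3)
[26] "111"  (len 3)
[27] "111000"  (len 6)
[28] "1100010"  (len 7)
[29] "1000101"  (len 7)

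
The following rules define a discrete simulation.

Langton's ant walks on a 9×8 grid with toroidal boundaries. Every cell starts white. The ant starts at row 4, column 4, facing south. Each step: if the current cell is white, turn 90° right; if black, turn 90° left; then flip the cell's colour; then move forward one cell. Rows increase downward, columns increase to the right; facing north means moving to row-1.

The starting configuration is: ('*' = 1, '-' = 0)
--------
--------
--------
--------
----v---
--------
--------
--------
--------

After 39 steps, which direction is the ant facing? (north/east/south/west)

t=0: --------
--------
--------
--------
----v---
--------
--------
--------
--------
t=1: --------
--------
--------
--------
---<*---
--------
--------
--------
--------
t=2: --------
--------
--------
---^----
---**---
--------
--------
--------
--------
t=3: --------
--------
--------
---*>---
---**---
--------
--------
--------
--------
t=4: --------
--------
--------
---**---
---*v---
--------
--------
--------
--------
t=5: --------
--------
--------
---**---
---*->--
--------
--------
--------
--------
t=6: --------
--------
--------
---**---
---*-*--
-----v--
--------
--------
--------
t=7: --------
--------
--------
---**---
---*-*--
----<*--
--------
--------
--------
t=8: --------
--------
--------
---**---
---*^*--
----**--
--------
--------
--------
t=9: --------
--------
--------
---**---
---**>--
----**--
--------
--------
--------
t=10: --------
--------
--------
---**^--
---**---
----**--
--------
--------
--------
t=11: --------
--------
--------
---***>-
---**---
----**--
--------
--------
--------
t=12: --------
--------
--------
---****-
---**-v-
----**--
--------
--------
--------
t=13: --------
--------
--------
---****-
---**<*-
----**--
--------
--------
--------
t=14: --------
--------
--------
---**^*-
---****-
----**--
--------
--------
--------
t=15: --------
--------
--------
---*<-*-
---****-
----**--
--------
--------
--------
t=16: --------
--------
--------
---*--*-
---*v**-
----**--
--------
--------
--------
t=17: --------
--------
--------
---*--*-
---*->*-
----**--
--------
--------
--------
t=18: --------
--------
--------
---*-^*-
---*--*-
----**--
--------
--------
--------
t=19: --------
--------
--------
---*-*>-
---*--*-
----**--
--------
--------
--------
t=20: --------
--------
------^-
---*-*--
---*--*-
----**--
--------
--------
--------
t=21: --------
--------
------*>
---*-*--
---*--*-
----**--
--------
--------
--------
t=22: --------
--------
------**
---*-*-v
---*--*-
----**--
--------
--------
--------
t=23: --------
--------
------**
---*-*<*
---*--*-
----**--
--------
--------
--------
t=24: --------
--------
------^*
---*-***
---*--*-
----**--
--------
--------
--------
t=25: --------
--------
-----<-*
---*-***
---*--*-
----**--
--------
--------
--------
t=26: --------
-----^--
-----*-*
---*-***
---*--*-
----**--
--------
--------
--------
t=27: --------
-----*>-
-----*-*
---*-***
---*--*-
----**--
--------
--------
--------
t=28: --------
-----**-
-----*v*
---*-***
---*--*-
----**--
--------
--------
--------
t=29: --------
-----**-
-----<**
---*-***
---*--*-
----**--
--------
--------
--------
t=30: --------
-----**-
------**
---*-v**
---*--*-
----**--
--------
--------
--------
t=31: --------
-----**-
------**
---*-->*
---*--*-
----**--
--------
--------
--------
t=32: --------
-----**-
------^*
---*---*
---*--*-
----**--
--------
--------
--------
t=33: --------
-----**-
-----<-*
---*---*
---*--*-
----**--
--------
--------
--------
t=34: --------
-----^*-
-----*-*
---*---*
---*--*-
----**--
--------
--------
--------
t=35: --------
----<-*-
-----*-*
---*---*
---*--*-
----**--
--------
--------
--------
t=36: ----^---
----*-*-
-----*-*
---*---*
---*--*-
----**--
--------
--------
--------
t=37: ----*>--
----*-*-
-----*-*
---*---*
---*--*-
----**--
--------
--------
--------
t=38: ----**--
----*v*-
-----*-*
---*---*
---*--*-
----**--
--------
--------
--------
t=39: ----**--
----<**-
-----*-*
---*---*
---*--*-
----**--
--------
--------
--------

west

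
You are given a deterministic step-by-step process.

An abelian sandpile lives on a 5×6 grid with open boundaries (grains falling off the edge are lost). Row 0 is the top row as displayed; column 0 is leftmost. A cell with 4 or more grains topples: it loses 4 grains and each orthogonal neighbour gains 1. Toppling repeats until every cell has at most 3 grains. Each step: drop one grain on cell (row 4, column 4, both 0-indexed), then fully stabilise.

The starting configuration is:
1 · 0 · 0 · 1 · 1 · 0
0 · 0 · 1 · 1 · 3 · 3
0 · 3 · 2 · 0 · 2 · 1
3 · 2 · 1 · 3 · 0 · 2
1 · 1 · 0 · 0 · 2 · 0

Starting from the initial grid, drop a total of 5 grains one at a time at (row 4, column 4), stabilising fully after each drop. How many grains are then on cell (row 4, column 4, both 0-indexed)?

step 0: 1 · 0 · 0 · 1 · 1 · 0
0 · 0 · 1 · 1 · 3 · 3
0 · 3 · 2 · 0 · 2 · 1
3 · 2 · 1 · 3 · 0 · 2
1 · 1 · 0 · 0 · 2 · 0
step 1: 1 · 0 · 0 · 1 · 1 · 0
0 · 0 · 1 · 1 · 3 · 3
0 · 3 · 2 · 0 · 2 · 1
3 · 2 · 1 · 3 · 0 · 2
1 · 1 · 0 · 0 · 3 · 0
step 2: 1 · 0 · 0 · 1 · 1 · 0
0 · 0 · 1 · 1 · 3 · 3
0 · 3 · 2 · 0 · 2 · 1
3 · 2 · 1 · 3 · 1 · 2
1 · 1 · 0 · 1 · 0 · 1
step 3: 1 · 0 · 0 · 1 · 1 · 0
0 · 0 · 1 · 1 · 3 · 3
0 · 3 · 2 · 0 · 2 · 1
3 · 2 · 1 · 3 · 1 · 2
1 · 1 · 0 · 1 · 1 · 1
step 4: 1 · 0 · 0 · 1 · 1 · 0
0 · 0 · 1 · 1 · 3 · 3
0 · 3 · 2 · 0 · 2 · 1
3 · 2 · 1 · 3 · 1 · 2
1 · 1 · 0 · 1 · 2 · 1
step 5: 1 · 0 · 0 · 1 · 1 · 0
0 · 0 · 1 · 1 · 3 · 3
0 · 3 · 2 · 0 · 2 · 1
3 · 2 · 1 · 3 · 1 · 2
1 · 1 · 0 · 1 · 3 · 1

3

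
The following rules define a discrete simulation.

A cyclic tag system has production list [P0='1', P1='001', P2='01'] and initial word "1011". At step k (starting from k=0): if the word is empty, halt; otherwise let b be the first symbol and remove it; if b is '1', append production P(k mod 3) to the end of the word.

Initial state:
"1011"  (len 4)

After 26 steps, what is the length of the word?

4

k=0  "1011"  (len 4)
k=1  "0111"  (len 4)
k=2  "111"  (len 3)
k=3  "1101"  (len 4)
k=4  "1011"  (len 4)
k=5  "011001"  (len 6)
k=6  "11001"  (len 5)
k=7  "10011"  (len 5)
k=8  "0011001"  (len 7)
k=9  "011001"  (len 6)
k=10  "11001"  (len 5)
k=11  "1001001"  (len 7)
k=12  "00100101"  (len 8)
k=13  "0100101"  (len 7)
k=14  "100101"  (len 6)
k=15  "0010101"  (len 7)
k=16  "010101"  (len 6)
k=17  "10101"  (len 5)
k=18  "010101"  (len 6)
k=19  "10101"  (len 5)
k=20  "0101001"  (len 7)
k=21  "101001"  (len 6)
k=22  "010011"  (len 6)
k=23  "10011"  (len 5)
k=24  "001101"  (len 6)
k=25  "01101"  (len 5)
k=26  "1101"  (len 4)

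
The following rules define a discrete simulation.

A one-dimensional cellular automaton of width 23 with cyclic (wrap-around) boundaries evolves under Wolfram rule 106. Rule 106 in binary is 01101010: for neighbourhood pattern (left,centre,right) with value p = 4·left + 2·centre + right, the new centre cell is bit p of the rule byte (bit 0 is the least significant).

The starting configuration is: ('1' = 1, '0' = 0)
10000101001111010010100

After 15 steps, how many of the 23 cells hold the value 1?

13

[0] 10000101001111010010100
[1] 00001010011001100101001
[2] 00010100111011101010010
[3] 00101001101110110100100
[4] 01010011111011111001000
[5] 10100110001110001010000
[6] 01001110011010010100001
[7] 10011010111100101000010
[8] 00111101100101010000101
[9] 01100111101010100001010
[10] 11101100110101000010100
[11] 10111101111010000101001
[12] 11100111001100001010011
[13] 00101101011100010100110
[14] 01011110110100101001110
[15] 10110011111001010011010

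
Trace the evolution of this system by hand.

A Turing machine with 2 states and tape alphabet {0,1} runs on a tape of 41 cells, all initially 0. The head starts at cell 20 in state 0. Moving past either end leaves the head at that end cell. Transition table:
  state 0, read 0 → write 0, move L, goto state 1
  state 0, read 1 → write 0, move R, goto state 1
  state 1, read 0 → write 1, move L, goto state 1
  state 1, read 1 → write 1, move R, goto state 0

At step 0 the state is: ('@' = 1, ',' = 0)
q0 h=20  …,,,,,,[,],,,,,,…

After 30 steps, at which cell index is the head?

gen 0: q0 h=20  …,,,,,,[,],,,,,,…
gen 1: q1 h=19  …,,,,,,[,],,,,,,…
gen 2: q1 h=18  …,,,,,,[,]@,,,,,…
gen 3: q1 h=17  …,,,,,,[,]@@,,,,…
gen 4: q1 h=16  …,,,,,,[,]@@@,,,…
gen 5: q1 h=15  …,,,,,,[,]@@@@,,…
gen 6: q1 h=14  …,,,,,,[,]@@@@@,…
gen 7: q1 h=13  …,,,,,,[,]@@@@@@…
gen 8: q1 h=12  …,,,,,,[,]@@@@@@…
gen 9: q1 h=11  …,,,,,,[,]@@@@@@…
gen 10: q1 h=10  …,,,,,,[,]@@@@@@…
gen 11: q1 h= 9  …,,,,,,[,]@@@@@@…
gen 12: q1 h= 8  …,,,,,,[,]@@@@@@…
gen 13: q1 h= 7  …,,,,,,[,]@@@@@@…
gen 14: q1 h= 6  |,,,,,,[,]@@@@@@…
gen 15: q1 h= 5  |,,,,,[,]@@@@@@…
gen 16: q1 h= 4  |,,,,[,]@@@@@@…
gen 17: q1 h= 3  |,,,[,]@@@@@@…
gen 18: q1 h= 2  |,,[,]@@@@@@…
gen 19: q1 h= 1  |,[,]@@@@@@…
gen 20: q1 h= 0  |[,]@@@@@@…
gen 21: q1 h= 0  |[@]@@@@@@…
gen 22: q0 h= 1  |@[@]@@@@@@…
gen 23: q1 h= 2  |@,[@]@@@@@@…
gen 24: q0 h= 3  |@,@[@]@@@@@@…
gen 25: q1 h= 4  |@,@,[@]@@@@@@…
gen 26: q0 h= 5  |@,@,@[@]@@@@@@…
gen 27: q1 h= 6  |@,@,@,[@]@@@@@@…
gen 28: q0 h= 7  …,@,@,@[@]@@@@@@…
gen 29: q1 h= 8  …@,@,@,[@]@@@@@@…
gen 30: q0 h= 9  …,@,@,@[@]@@@@@@…

9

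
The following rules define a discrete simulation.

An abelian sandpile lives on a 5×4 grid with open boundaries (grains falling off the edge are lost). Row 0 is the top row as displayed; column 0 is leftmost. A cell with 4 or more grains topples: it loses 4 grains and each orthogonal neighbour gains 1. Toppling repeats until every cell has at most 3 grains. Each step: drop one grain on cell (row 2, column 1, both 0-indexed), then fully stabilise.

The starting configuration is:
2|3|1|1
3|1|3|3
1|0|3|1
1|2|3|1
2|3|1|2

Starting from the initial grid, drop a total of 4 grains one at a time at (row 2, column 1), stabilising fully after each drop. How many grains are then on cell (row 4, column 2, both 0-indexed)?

3

0) 2|3|1|1
3|1|3|3
1|0|3|1
1|2|3|1
2|3|1|2
1) 2|3|1|1
3|1|3|3
1|1|3|1
1|2|3|1
2|3|1|2
2) 2|3|1|1
3|1|3|3
1|2|3|1
1|2|3|1
2|3|1|2
3) 2|3|1|1
3|1|3|3
1|3|3|1
1|2|3|1
2|3|1|2
4) 2|3|2|2
3|3|1|0
2|2|2|3
2|1|1|2
3|0|3|2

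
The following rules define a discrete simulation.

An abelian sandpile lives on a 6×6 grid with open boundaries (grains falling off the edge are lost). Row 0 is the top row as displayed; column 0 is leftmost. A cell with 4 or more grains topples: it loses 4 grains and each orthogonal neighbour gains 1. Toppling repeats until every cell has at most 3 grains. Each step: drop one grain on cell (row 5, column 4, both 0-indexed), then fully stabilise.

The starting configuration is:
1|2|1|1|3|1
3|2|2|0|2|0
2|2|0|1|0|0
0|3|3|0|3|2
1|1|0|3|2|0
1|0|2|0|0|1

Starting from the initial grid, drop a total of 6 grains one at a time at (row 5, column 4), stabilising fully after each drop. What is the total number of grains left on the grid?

k=0  1|2|1|1|3|1
3|2|2|0|2|0
2|2|0|1|0|0
0|3|3|0|3|2
1|1|0|3|2|0
1|0|2|0|0|1
k=1  1|2|1|1|3|1
3|2|2|0|2|0
2|2|0|1|0|0
0|3|3|0|3|2
1|1|0|3|2|0
1|0|2|0|1|1
k=2  1|2|1|1|3|1
3|2|2|0|2|0
2|2|0|1|0|0
0|3|3|0|3|2
1|1|0|3|2|0
1|0|2|0|2|1
k=3  1|2|1|1|3|1
3|2|2|0|2|0
2|2|0|1|0|0
0|3|3|0|3|2
1|1|0|3|2|0
1|0|2|0|3|1
k=4  1|2|1|1|3|1
3|2|2|0|2|0
2|2|0|1|0|0
0|3|3|0|3|2
1|1|0|3|3|0
1|0|2|1|0|2
k=5  1|2|1|1|3|1
3|2|2|0|2|0
2|2|0|1|0|0
0|3|3|0|3|2
1|1|0|3|3|0
1|0|2|1|1|2
k=6  1|2|1|1|3|1
3|2|2|0|2|0
2|2|0|1|0|0
0|3|3|0|3|2
1|1|0|3|3|0
1|0|2|1|2|2

50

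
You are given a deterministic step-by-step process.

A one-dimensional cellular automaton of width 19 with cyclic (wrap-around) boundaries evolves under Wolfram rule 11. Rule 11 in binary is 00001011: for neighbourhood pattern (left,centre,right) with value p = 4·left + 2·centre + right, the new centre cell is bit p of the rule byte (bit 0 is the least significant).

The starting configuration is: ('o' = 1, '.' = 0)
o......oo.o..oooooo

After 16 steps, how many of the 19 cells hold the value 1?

[0] o......oo.o..oooooo
[1] ..oooooo....oo.....
[2] ooo......oooo..oooo
[3] ....oooooo....oo...
[4] ooooo......oooo..oo
[5] ......oooooo....oo.
[6] ooooooo......oooo..
[7] o.......oooooo....o
[8] ..ooooooo......oooo
[9] .oo.......oooooo...
[10] oo..ooooooo......oo
[11] ...oo.......oooooo.
[12] oooo..ooooooo......
[13] o....oo.......ooooo
[14] ..oooo..ooooooo....
[15] ooo....oo.......ooo
[16] ....oooo..ooooooo..

11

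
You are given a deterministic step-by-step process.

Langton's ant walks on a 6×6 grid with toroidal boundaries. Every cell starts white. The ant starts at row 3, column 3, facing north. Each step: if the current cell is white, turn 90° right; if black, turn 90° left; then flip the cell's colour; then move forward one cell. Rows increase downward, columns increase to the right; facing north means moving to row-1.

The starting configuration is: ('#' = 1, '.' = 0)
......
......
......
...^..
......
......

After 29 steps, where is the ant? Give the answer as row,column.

gen 0: ......
......
......
...^..
......
......
gen 1: ......
......
......
...#>.
......
......
gen 2: ......
......
......
...##.
....v.
......
gen 3: ......
......
......
...##.
...<#.
......
gen 4: ......
......
......
...^#.
...##.
......
gen 5: ......
......
......
..<.#.
...##.
......
gen 6: ......
......
..^...
..#.#.
...##.
......
gen 7: ......
......
..#>..
..#.#.
...##.
......
gen 8: ......
......
..##..
..#v#.
...##.
......
gen 9: ......
......
..##..
..<##.
...##.
......
gen 10: ......
......
..##..
...##.
..v##.
......
gen 11: ......
......
..##..
...##.
.<###.
......
gen 12: ......
......
..##..
.^.##.
.####.
......
gen 13: ......
......
..##..
.#>##.
.####.
......
gen 14: ......
......
..##..
.####.
.#v##.
......
gen 15: ......
......
..##..
.####.
.#.>#.
......
gen 16: ......
......
..##..
.##^#.
.#..#.
......
gen 17: ......
......
..##..
.#<.#.
.#..#.
......
gen 18: ......
......
..##..
.#..#.
.#v.#.
......
gen 19: ......
......
..##..
.#..#.
.<#.#.
......
gen 20: ......
......
..##..
.#..#.
..#.#.
.v....
gen 21: ......
......
..##..
.#..#.
..#.#.
<#....
gen 22: ......
......
..##..
.#..#.
^.#.#.
##....
gen 23: ......
......
..##..
.#..#.
#>#.#.
##....
gen 24: ......
......
..##..
.#..#.
###.#.
#v....
gen 25: ......
......
..##..
.#..#.
###.#.
#.>...
gen 26: ..v...
......
..##..
.#..#.
###.#.
#.#...
gen 27: .<#...
......
..##..
.#..#.
###.#.
#.#...
gen 28: .##...
......
..##..
.#..#.
###.#.
#^#...
gen 29: .##...
......
..##..
.#..#.
###.#.
##>...

5,2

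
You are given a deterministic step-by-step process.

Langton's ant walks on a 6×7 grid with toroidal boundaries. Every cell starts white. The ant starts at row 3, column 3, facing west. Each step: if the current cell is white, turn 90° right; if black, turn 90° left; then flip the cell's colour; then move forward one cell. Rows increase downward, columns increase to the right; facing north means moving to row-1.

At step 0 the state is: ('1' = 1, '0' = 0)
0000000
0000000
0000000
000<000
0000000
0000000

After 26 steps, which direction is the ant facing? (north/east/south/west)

east

t=0: 0000000
0000000
0000000
000<000
0000000
0000000
t=1: 0000000
0000000
000^000
0001000
0000000
0000000
t=2: 0000000
0000000
0001>00
0001000
0000000
0000000
t=3: 0000000
0000000
0001100
0001v00
0000000
0000000
t=4: 0000000
0000000
0001100
000<100
0000000
0000000
t=5: 0000000
0000000
0001100
0000100
000v000
0000000
t=6: 0000000
0000000
0001100
0000100
00<1000
0000000
t=7: 0000000
0000000
0001100
00^0100
0011000
0000000
t=8: 0000000
0000000
0001100
001>100
0011000
0000000
t=9: 0000000
0000000
0001100
0011100
001v000
0000000
t=10: 0000000
0000000
0001100
0011100
0010>00
0000000
t=11: 0000000
0000000
0001100
0011100
0010100
0000v00
t=12: 0000000
0000000
0001100
0011100
0010100
000<100
t=13: 0000000
0000000
0001100
0011100
001^100
0001100
t=14: 0000000
0000000
0001100
0011100
0011>00
0001100
t=15: 0000000
0000000
0001100
0011^00
0011000
0001100
t=16: 0000000
0000000
0001100
001<000
0011000
0001100
t=17: 0000000
0000000
0001100
0010000
001v000
0001100
t=18: 0000000
0000000
0001100
0010000
0010>00
0001100
t=19: 0000000
0000000
0001100
0010000
0010100
0001v00
t=20: 0000000
0000000
0001100
0010000
0010100
00010>0
t=21: 00000v0
0000000
0001100
0010000
0010100
0001010
t=22: 0000<10
0000000
0001100
0010000
0010100
0001010
t=23: 0000110
0000000
0001100
0010000
0010100
0001^10
t=24: 0000110
0000000
0001100
0010000
0010100
00011>0
t=25: 0000110
0000000
0001100
0010000
00101^0
0001100
t=26: 0000110
0000000
0001100
0010000
001011>
0001100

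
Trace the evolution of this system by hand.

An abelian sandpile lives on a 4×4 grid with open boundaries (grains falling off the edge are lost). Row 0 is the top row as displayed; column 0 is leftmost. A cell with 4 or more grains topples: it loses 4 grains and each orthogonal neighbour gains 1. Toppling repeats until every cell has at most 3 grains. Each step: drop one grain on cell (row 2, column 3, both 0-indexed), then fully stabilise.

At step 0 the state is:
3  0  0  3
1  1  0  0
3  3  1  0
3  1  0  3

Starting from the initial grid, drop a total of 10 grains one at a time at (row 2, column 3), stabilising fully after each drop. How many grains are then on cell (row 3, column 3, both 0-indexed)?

1

gen 0: 3  0  0  3
1  1  0  0
3  3  1  0
3  1  0  3
gen 1: 3  0  0  3
1  1  0  0
3  3  1  1
3  1  0  3
gen 2: 3  0  0  3
1  1  0  0
3  3  1  2
3  1  0  3
gen 3: 3  0  0  3
1  1  0  0
3  3  1  3
3  1  0  3
gen 4: 3  0  0  3
1  1  0  1
3  3  2  1
3  1  1  0
gen 5: 3  0  0  3
1  1  0  1
3  3  2  2
3  1  1  0
gen 6: 3  0  0  3
1  1  0  1
3  3  2  3
3  1  1  0
gen 7: 3  0  0  3
1  1  0  2
3  3  3  0
3  1  1  1
gen 8: 3  0  0  3
1  1  0  2
3  3  3  1
3  1  1  1
gen 9: 3  0  0  3
1  1  0  2
3  3  3  2
3  1  1  1
gen 10: 3  0  0  3
1  1  0  2
3  3  3  3
3  1  1  1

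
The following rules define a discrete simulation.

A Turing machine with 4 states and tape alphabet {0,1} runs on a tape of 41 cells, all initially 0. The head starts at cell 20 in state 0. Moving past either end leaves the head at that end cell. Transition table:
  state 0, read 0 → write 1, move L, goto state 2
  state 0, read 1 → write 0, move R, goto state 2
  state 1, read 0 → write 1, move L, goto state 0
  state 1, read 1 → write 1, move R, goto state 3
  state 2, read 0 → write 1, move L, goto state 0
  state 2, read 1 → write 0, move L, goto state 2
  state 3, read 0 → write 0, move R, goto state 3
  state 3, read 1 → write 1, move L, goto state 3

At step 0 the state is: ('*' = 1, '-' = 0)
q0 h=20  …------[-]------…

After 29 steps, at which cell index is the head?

0

gen 0: q0 h=20  …------[-]------…
gen 1: q2 h=19  …------[-]*-----…
gen 2: q0 h=18  …------[-]**----…
gen 3: q2 h=17  …------[-]***---…
gen 4: q0 h=16  …------[-]****--…
gen 5: q2 h=15  …------[-]*****-…
gen 6: q0 h=14  …------[-]******…
gen 7: q2 h=13  …------[-]******…
gen 8: q0 h=12  …------[-]******…
gen 9: q2 h=11  …------[-]******…
gen 10: q0 h=10  …------[-]******…
gen 11: q2 h= 9  …------[-]******…
gen 12: q0 h= 8  …------[-]******…
gen 13: q2 h= 7  …------[-]******…
gen 14: q0 h= 6  |------[-]******…
gen 15: q2 h= 5  |-----[-]******…
gen 16: q0 h= 4  |----[-]******…
gen 17: q2 h= 3  |---[-]******…
gen 18: q0 h= 2  |--[-]******…
gen 19: q2 h= 1  |-[-]******…
gen 20: q0 h= 0  |[-]******…
gen 21: q2 h= 0  |[*]******…
gen 22: q2 h= 0  |[-]******…
gen 23: q0 h= 0  |[*]******…
gen 24: q2 h= 1  |-[*]******…
gen 25: q2 h= 0  |[-]-*****…
gen 26: q0 h= 0  |[*]-*****…
gen 27: q2 h= 1  |-[-]******…
gen 28: q0 h= 0  |[-]******…
gen 29: q2 h= 0  |[*]******…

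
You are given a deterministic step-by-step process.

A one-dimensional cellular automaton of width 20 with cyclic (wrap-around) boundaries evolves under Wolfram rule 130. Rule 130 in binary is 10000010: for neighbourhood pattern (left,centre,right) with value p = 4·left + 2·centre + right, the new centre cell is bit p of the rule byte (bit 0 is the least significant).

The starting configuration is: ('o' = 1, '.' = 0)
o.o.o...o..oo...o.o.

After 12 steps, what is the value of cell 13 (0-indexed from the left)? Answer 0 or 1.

0

step 0: o.o.o...o..oo...o.o.
step 1: .......o..o....o....
step 2: ......o..o....o.....
step 3: .....o..o....o......
step 4: ....o..o....o.......
step 5: ...o..o....o........
step 6: ..o..o....o.........
step 7: .o..o....o..........
step 8: o..o....o...........
step 9: ..o....o...........o
step 10: .o....o...........o.
step 11: o....o...........o..
step 12: ....o...........o..o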